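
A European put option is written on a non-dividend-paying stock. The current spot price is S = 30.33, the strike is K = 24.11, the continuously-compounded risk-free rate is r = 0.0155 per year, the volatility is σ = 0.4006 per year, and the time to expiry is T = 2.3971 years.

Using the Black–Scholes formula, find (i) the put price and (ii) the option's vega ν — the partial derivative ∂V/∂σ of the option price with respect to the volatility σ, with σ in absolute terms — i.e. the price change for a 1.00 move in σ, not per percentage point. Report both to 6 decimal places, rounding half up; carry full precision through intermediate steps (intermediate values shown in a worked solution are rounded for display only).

price = 3.542705
ν = 14.246103

σ√T = 0.4006·√2.3971 = 0.620232
d₁ = (ln(S/K) + (r+σ²/2)T) / (σ√T) = (ln(30.33/24.11) + (0.0155+0.4006²/2)·2.3971) / 0.620232 = (0.229511 + 0.229499) / 0.620232 = 0.740061
d₂ = d₁ − σ√T = 0.740061 − 0.620232 = 0.119829
e^{−rT} = e^{−0.0155·2.3971} = 0.963527
N(−d₁) = 0.229631,  N(−d₂) = 0.452309
Put price V = K·e^{−rT}·N(−d₂) − S·N(−d₁) = 10.507427 − 6.964722 = 3.542705
φ(d₁) = (1/√(2π))·e^{−d₁²/2} = 0.303376
ν = S·φ(d₁)·√T = 14.246103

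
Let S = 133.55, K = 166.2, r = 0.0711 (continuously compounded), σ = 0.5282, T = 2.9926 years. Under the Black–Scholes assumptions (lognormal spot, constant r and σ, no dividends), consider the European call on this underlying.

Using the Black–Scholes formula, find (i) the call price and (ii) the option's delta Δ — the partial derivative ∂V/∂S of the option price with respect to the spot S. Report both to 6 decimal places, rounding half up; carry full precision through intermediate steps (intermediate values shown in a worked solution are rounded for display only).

σ√T = 0.5282·√2.9926 = 0.913740
d₁ = (ln(S/K) + (r+σ²/2)T) / (σ√T) = (ln(133.55/166.2) + (0.0711+0.5282²/2)·2.9926) / 0.913740 = (-0.218716 + 0.630234) / 0.913740 = 0.450367
d₂ = d₁ − σ√T = 0.450367 − 0.913740 = -0.463373
e^{−rT} = e^{−0.0711·2.9926} = 0.808339
N(d₁) = 0.673777,  N(d₂) = 0.321548
Call price V = S·N(d₁) − K·e^{−rT}·N(d₂) = 89.982933 − 43.198727 = 46.784206
Δ = N(d₁) = 0.673777

price = 46.784206
Δ = 0.673777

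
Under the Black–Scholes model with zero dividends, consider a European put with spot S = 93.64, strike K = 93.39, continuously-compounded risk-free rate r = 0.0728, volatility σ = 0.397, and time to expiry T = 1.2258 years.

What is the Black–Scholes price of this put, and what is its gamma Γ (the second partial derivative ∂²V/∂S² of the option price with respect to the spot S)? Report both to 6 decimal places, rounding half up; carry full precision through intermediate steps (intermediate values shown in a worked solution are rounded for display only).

price = 11.795598
Γ = 0.008841

σ√T = 0.397·√1.2258 = 0.439542
d₁ = (ln(S/K) + (r+σ²/2)T) / (σ√T) = (ln(93.64/93.39) + (0.0728+0.397²/2)·1.2258) / 0.439542 = (0.002673 + 0.185837) / 0.439542 = 0.428879
d₂ = d₁ − σ√T = 0.428879 − 0.439542 = -0.010663
e^{−rT} = e^{−0.0728·1.2258} = 0.914628
N(−d₁) = 0.334006,  N(−d₂) = 0.504254
Put price V = K·e^{−rT}·N(−d₂) − S·N(−d₁) = 43.071897 − 31.276299 = 11.795598
φ(d₁) = (1/√(2π))·e^{−d₁²/2} = 0.363889
Γ = φ(d₁) / (S·σ·√T) = 0.008841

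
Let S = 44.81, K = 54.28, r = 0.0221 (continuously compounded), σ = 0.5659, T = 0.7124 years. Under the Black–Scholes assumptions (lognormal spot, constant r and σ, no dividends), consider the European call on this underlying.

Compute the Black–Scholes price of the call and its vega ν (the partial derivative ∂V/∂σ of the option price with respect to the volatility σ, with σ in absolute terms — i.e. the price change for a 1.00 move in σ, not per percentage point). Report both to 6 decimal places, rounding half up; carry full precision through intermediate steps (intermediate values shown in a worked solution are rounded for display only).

price = 5.569385
ν = 14.962316

σ√T = 0.5659·√0.7124 = 0.477641
d₁ = (ln(S/K) + (r+σ²/2)T) / (σ√T) = (ln(44.81/54.28) + (0.0221+0.5659²/2)·0.7124) / 0.477641 = (-0.191725 + 0.129815) / 0.477641 = -0.129616
d₂ = d₁ − σ√T = -0.129616 − 0.477641 = -0.607257
e^{−rT} = e^{−0.0221·0.7124} = 0.984379
N(d₁) = 0.448435,  N(d₂) = 0.271840
Call price V = S·N(d₁) − K·e^{−rT}·N(d₂) = 20.094376 − 14.524990 = 5.569385
φ(d₁) = (1/√(2π))·e^{−d₁²/2} = 0.395605
ν = S·φ(d₁)·√T = 14.962316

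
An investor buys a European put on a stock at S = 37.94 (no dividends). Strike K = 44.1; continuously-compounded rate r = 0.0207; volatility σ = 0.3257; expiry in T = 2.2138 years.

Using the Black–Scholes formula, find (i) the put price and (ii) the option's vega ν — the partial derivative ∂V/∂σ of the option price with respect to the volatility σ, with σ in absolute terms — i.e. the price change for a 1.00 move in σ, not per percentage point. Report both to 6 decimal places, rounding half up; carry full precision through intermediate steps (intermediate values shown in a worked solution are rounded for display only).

σ√T = 0.3257·√2.2138 = 0.484604
d₁ = (ln(S/K) + (r+σ²/2)T) / (σ√T) = (ln(37.94/44.1) + (0.0207+0.3257²/2)·2.2138) / 0.484604 = (-0.150454 + 0.163246) / 0.484604 = 0.026398
d₂ = d₁ − σ√T = 0.026398 − 0.484604 = -0.458206
e^{−rT} = e^{−0.0207·2.2138} = 0.955208
N(−d₁) = 0.489470,  N(−d₂) = 0.676598
Put price V = K·e^{−rT}·N(−d₂) − S·N(−d₁) = 28.501481 − 18.570497 = 9.930984
φ(d₁) = (1/√(2π))·e^{−d₁²/2} = 0.398803
ν = S·φ(d₁)·√T = 22.512580

price = 9.930984
ν = 22.512580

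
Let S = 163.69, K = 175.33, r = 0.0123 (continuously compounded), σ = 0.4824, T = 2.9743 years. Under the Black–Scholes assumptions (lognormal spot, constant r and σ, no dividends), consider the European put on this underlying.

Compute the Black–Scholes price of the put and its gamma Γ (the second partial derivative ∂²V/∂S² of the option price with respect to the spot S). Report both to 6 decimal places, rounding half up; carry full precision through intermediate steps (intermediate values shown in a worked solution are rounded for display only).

price = 56.372124
Γ = 0.002728

σ√T = 0.4824·√2.9743 = 0.831955
d₁ = (ln(S/K) + (r+σ²/2)T) / (σ√T) = (ln(163.69/175.33) + (0.0123+0.4824²/2)·2.9743) / 0.831955 = (-0.068696 + 0.382658) / 0.831955 = 0.377380
d₂ = d₁ − σ√T = 0.377380 − 0.831955 = -0.454575
e^{−rT} = e^{−0.0123·2.9743} = 0.964077
N(−d₁) = 0.352946,  N(−d₂) = 0.675293
Put price V = K·e^{−rT}·N(−d₂) − S·N(−d₁) = 114.145819 − 57.773695 = 56.372124
φ(d₁) = (1/√(2π))·e^{−d₁²/2} = 0.371522
Γ = φ(d₁) / (S·σ·√T) = 0.002728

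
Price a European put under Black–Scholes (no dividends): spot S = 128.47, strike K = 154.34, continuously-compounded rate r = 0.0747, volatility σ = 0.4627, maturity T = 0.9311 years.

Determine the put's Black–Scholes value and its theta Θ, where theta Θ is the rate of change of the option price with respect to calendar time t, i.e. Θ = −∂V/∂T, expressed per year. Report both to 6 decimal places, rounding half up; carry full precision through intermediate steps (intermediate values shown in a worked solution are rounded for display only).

price = 32.578233
Θ = -4.927778

σ√T = 0.4627·√0.9311 = 0.446476
d₁ = (ln(S/K) + (r+σ²/2)T) / (σ√T) = (ln(128.47/154.34) + (0.0747+0.4627²/2)·0.9311) / 0.446476 = (-0.183463 + 0.169223) / 0.446476 = -0.031892
d₂ = d₁ − σ√T = -0.031892 − 0.446476 = -0.478368
e^{−rT} = e^{−0.0747·0.9311} = 0.932811
N(−d₁) = 0.512721,  N(−d₂) = 0.683806
Put price V = K·e^{−rT}·N(−d₂) − S·N(−d₁) = 98.447509 − 65.869276 = 32.578233
φ(d₁) = (1/√(2π))·e^{−d₁²/2} = 0.398739
Θ = −S·φ(d₁)·σ/(2√T) + r·K·e^{−rT}·N(−d₂) = −12.281807 + 7.354029 = -4.927778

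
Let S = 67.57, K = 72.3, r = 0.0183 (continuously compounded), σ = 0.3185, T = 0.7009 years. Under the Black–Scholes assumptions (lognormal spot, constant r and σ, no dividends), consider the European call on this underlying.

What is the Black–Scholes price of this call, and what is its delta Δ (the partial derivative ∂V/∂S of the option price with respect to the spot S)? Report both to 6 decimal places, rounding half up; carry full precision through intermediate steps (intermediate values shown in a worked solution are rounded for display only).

price = 5.618632
Δ = 0.471175

σ√T = 0.3185·√0.7009 = 0.266647
d₁ = (ln(S/K) + (r+σ²/2)T) / (σ√T) = (ln(67.57/72.3) + (0.0183+0.3185²/2)·0.7009) / 0.266647 = (-0.067660 + 0.048377) / 0.266647 = -0.072317
d₂ = d₁ − σ√T = -0.072317 − 0.266647 = -0.338964
e^{−rT} = e^{−0.0183·0.7009} = 0.987255
N(d₁) = 0.471175,  N(d₂) = 0.367318
Call price V = S·N(d₁) − K·e^{−rT}·N(d₂) = 31.837284 − 26.218653 = 5.618632
Δ = N(d₁) = 0.471175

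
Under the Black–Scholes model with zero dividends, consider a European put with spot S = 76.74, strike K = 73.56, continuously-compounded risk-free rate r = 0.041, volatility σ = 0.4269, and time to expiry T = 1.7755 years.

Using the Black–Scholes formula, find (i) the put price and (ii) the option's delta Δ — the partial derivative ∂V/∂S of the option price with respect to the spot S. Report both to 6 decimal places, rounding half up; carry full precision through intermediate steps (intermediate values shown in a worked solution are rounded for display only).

price = 12.398632
Δ = -0.313203

σ√T = 0.4269·√1.7755 = 0.568835
d₁ = (ln(S/K) + (r+σ²/2)T) / (σ√T) = (ln(76.74/73.56) + (0.041+0.4269²/2)·1.7755) / 0.568835 = (0.042322 + 0.234582) / 0.568835 = 0.486791
d₂ = d₁ − σ√T = 0.486791 − 0.568835 = -0.082044
e^{−rT} = e^{−0.041·1.7755} = 0.929791
N(−d₁) = 0.313203,  N(−d₂) = 0.532694
Put price V = K·e^{−rT}·N(−d₂) − S·N(−d₁) = 36.433844 − 24.035212 = 12.398632
Δ = −N(−d₁) = -0.313203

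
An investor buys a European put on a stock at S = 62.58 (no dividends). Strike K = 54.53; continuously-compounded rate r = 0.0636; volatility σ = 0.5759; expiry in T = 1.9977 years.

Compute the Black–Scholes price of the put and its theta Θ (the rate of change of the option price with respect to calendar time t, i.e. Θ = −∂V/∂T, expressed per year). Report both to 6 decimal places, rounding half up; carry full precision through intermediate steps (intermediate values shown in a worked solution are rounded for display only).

price = 11.056901
Θ = -2.263524

σ√T = 0.5759·√1.9977 = 0.813977
d₁ = (ln(S/K) + (r+σ²/2)T) / (σ√T) = (ln(62.58/54.53) + (0.0636+0.5759²/2)·1.9977) / 0.813977 = (0.137695 + 0.458333) / 0.813977 = 0.732242
d₂ = d₁ − σ√T = 0.732242 − 0.813977 = -0.081736
e^{−rT} = e^{−0.0636·1.9977} = 0.880686
N(−d₁) = 0.232011,  N(−d₂) = 0.532572
Put price V = K·e^{−rT}·N(−d₂) − S·N(−d₁) = 25.576123 − 14.519223 = 11.056901
φ(d₁) = (1/√(2π))·e^{−d₁²/2} = 0.305127
Θ = −S·φ(d₁)·σ/(2√T) + r·K·e^{−rT}·N(−d₂) = −3.890166 + 1.626641 = -2.263524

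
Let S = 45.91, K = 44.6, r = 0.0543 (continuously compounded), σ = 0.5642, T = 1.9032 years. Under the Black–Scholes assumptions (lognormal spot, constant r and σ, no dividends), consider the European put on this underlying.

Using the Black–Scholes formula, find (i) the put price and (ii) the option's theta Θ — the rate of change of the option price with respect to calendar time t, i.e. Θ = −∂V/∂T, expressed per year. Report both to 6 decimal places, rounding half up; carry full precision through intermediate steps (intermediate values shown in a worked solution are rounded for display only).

σ√T = 0.5642·√1.9032 = 0.778351
d₁ = (ln(S/K) + (r+σ²/2)T) / (σ√T) = (ln(45.91/44.6) + (0.0543+0.5642²/2)·1.9032) / 0.778351 = (0.028949 + 0.406259) / 0.778351 = 0.559141
d₂ = d₁ − σ√T = 0.559141 − 0.778351 = -0.219210
e^{−rT} = e^{−0.0543·1.9032} = 0.901817
N(−d₁) = 0.288033,  N(−d₂) = 0.586757
Put price V = K·e^{−rT}·N(−d₂) − S·N(−d₁) = 23.599959 − 13.223584 = 10.376375
φ(d₁) = (1/√(2π))·e^{−d₁²/2} = 0.341210
Θ = −S·φ(d₁)·σ/(2√T) + r·K·e^{−rT}·N(−d₂) = −3.203241 + 1.281478 = -1.921763

price = 10.376375
Θ = -1.921763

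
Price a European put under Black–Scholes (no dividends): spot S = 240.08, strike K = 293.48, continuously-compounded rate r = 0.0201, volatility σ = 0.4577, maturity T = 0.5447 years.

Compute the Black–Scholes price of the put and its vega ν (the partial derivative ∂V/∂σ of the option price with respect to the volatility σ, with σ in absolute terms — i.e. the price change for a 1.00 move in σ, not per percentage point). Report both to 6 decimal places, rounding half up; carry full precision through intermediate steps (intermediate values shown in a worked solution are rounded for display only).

price = 66.073683
ν = 65.428448

σ√T = 0.4577·√0.5447 = 0.337800
d₁ = (ln(S/K) + (r+σ²/2)T) / (σ√T) = (ln(240.08/293.48) + (0.0201+0.4577²/2)·0.5447) / 0.337800 = (-0.200837 + 0.068003) / 0.337800 = -0.393234
d₂ = d₁ − σ√T = -0.393234 − 0.337800 = -0.731034
e^{−rT} = e^{−0.0201·0.5447} = 0.989111
N(−d₁) = 0.652927,  N(−d₂) = 0.767621
Put price V = K·e^{−rT}·N(−d₂) − S·N(−d₁) = 222.828314 − 156.754631 = 66.073683
φ(d₁) = (1/√(2π))·e^{−d₁²/2} = 0.369260
ν = S·φ(d₁)·√T = 65.428448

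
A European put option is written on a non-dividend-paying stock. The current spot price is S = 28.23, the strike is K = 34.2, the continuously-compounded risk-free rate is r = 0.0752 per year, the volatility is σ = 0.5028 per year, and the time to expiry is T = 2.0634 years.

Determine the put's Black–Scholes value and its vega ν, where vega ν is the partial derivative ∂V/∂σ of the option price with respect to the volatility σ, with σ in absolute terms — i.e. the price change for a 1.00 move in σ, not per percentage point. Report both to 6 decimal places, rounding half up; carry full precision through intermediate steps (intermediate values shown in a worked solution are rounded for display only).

price = 8.646608
ν = 15.416927

σ√T = 0.5028·√2.0634 = 0.722249
d₁ = (ln(S/K) + (r+σ²/2)T) / (σ√T) = (ln(28.23/34.2) + (0.0752+0.5028²/2)·2.0634) / 0.722249 = (-0.191840 + 0.415990) / 0.722249 = 0.310349
d₂ = d₁ − σ√T = 0.310349 − 0.722249 = -0.411900
e^{−rT} = e^{−0.0752·2.0634} = 0.856272
N(−d₁) = 0.378148,  N(−d₂) = 0.659794
Put price V = K·e^{−rT}·N(−d₂) − S·N(−d₁) = 19.321722 − 10.675114 = 8.646608
φ(d₁) = (1/√(2π))·e^{−d₁²/2} = 0.380185
ν = S·φ(d₁)·√T = 15.416927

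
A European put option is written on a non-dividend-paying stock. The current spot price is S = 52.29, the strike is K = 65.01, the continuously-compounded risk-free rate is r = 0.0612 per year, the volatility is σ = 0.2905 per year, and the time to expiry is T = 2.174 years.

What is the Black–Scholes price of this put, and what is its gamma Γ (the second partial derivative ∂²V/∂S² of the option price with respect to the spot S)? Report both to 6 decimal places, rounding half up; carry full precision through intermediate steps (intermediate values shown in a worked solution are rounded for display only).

price = 11.747326
Γ = 0.017810

σ√T = 0.2905·√2.174 = 0.428327
d₁ = (ln(S/K) + (r+σ²/2)T) / (σ√T) = (ln(52.29/65.01) + (0.0612+0.2905²/2)·2.174) / 0.428327 = (-0.217736 + 0.224781) / 0.428327 = 0.016448
d₂ = d₁ − σ√T = 0.016448 − 0.428327 = -0.411880
e^{−rT} = e^{−0.0612·2.174} = 0.875422
N(−d₁) = 0.493439,  N(−d₂) = 0.659786
Put price V = K·e^{−rT}·N(−d₂) − S·N(−d₁) = 37.549229 − 25.801903 = 11.747326
φ(d₁) = (1/√(2π))·e^{−d₁²/2} = 0.398888
Γ = φ(d₁) / (S·σ·√T) = 0.017810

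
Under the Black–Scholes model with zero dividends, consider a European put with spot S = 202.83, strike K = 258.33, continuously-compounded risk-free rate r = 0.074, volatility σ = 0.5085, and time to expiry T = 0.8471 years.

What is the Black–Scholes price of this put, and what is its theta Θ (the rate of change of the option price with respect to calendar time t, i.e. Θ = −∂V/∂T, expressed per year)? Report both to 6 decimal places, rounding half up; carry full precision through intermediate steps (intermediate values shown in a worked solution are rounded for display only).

price = 64.031829
Θ = -8.975614

σ√T = 0.5085·√0.8471 = 0.468013
d₁ = (ln(S/K) + (r+σ²/2)T) / (σ√T) = (ln(202.83/258.33) + (0.074+0.5085²/2)·0.8471) / 0.468013 = (-0.241870 + 0.172204) / 0.468013 = -0.148855
d₂ = d₁ − σ√T = -0.148855 − 0.468013 = -0.616868
e^{−rT} = e^{−0.074·0.8471} = 0.939239
N(−d₁) = 0.559166,  N(−d₂) = 0.731339
Put price V = K·e^{−rT}·N(−d₂) − S·N(−d₁) = 177.447435 − 113.415606 = 64.031829
φ(d₁) = (1/√(2π))·e^{−d₁²/2} = 0.394547
Θ = −S·φ(d₁)·σ/(2√T) + r·K·e^{−rT}·N(−d₂) = −22.106724 + 13.131110 = -8.975614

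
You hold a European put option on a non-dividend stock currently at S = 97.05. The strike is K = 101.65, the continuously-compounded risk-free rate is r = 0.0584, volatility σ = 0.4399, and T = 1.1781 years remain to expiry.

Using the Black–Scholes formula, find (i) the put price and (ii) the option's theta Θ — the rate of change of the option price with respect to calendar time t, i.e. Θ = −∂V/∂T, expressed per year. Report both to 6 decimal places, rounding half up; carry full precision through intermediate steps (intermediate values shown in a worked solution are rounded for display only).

price = 17.049053
Θ = -4.339854

σ√T = 0.4399·√1.1781 = 0.477469
d₁ = (ln(S/K) + (r+σ²/2)T) / (σ√T) = (ln(97.05/101.65) + (0.0584+0.4399²/2)·1.1781) / 0.477469 = (-0.046309 + 0.182789) / 0.477469 = 0.285841
d₂ = d₁ − σ√T = 0.285841 − 0.477469 = -0.191628
e^{−rT} = e^{−0.0584·1.1781} = 0.933512
N(−d₁) = 0.387500,  N(−d₂) = 0.575983
Put price V = K·e^{−rT}·N(−d₂) − S·N(−d₁) = 54.655933 − 37.606879 = 17.049053
φ(d₁) = (1/√(2π))·e^{−d₁²/2} = 0.382973
Θ = −S·φ(d₁)·σ/(2√T) + r·K·e^{−rT}·N(−d₂) = −7.531760 + 3.191906 = -4.339854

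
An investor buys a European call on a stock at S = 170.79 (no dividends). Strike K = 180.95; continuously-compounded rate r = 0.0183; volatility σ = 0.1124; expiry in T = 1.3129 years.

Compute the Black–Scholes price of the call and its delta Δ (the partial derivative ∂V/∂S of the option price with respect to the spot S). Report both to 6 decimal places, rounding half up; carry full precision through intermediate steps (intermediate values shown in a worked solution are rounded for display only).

price = 6.291741
Δ = 0.421626

σ√T = 0.1124·√1.3129 = 0.128790
d₁ = (ln(S/K) + (r+σ²/2)T) / (σ√T) = (ln(170.79/180.95) + (0.0183+0.1124²/2)·1.3129) / 0.128790 = (-0.057786 + 0.032320) / 0.128790 = -0.197737
d₂ = d₁ − σ√T = -0.197737 − 0.128790 = -0.326527
e^{−rT} = e^{−0.0183·1.3129} = 0.976260
N(d₁) = 0.421626,  N(d₂) = 0.372013
Call price V = S·N(d₁) − K·e^{−rT}·N(d₂) = 72.009422 − 65.717680 = 6.291741
Δ = N(d₁) = 0.421626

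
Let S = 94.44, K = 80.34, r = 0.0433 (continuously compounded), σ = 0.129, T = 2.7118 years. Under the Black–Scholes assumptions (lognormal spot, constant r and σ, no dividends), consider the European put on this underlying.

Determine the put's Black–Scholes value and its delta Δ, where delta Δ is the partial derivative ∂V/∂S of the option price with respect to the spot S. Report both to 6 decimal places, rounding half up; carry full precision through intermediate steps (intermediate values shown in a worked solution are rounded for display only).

price = 0.768170
Δ = -0.077784

σ√T = 0.129·√2.7118 = 0.212431
d₁ = (ln(S/K) + (r+σ²/2)T) / (σ√T) = (ln(94.44/80.34) + (0.0433+0.129²/2)·2.7118) / 0.212431 = (0.161697 + 0.139984) / 0.212431 = 1.420137
d₂ = d₁ − σ√T = 1.420137 − 0.212431 = 1.207706
e^{−rT} = e^{−0.0433·2.7118} = 0.889211
N(−d₁) = 0.077784,  N(−d₂) = 0.113580
Put price V = K·e^{−rT}·N(−d₂) − S·N(−d₁) = 8.114082 − 7.345913 = 0.768170
Δ = −N(−d₁) = -0.077784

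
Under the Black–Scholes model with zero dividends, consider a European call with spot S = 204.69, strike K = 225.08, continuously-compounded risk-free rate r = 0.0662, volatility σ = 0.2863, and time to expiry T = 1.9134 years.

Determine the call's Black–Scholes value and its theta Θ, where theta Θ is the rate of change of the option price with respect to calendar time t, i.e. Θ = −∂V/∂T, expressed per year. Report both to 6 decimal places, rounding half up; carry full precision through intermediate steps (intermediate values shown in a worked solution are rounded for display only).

price = 34.922064
Θ = -14.077745

σ√T = 0.2863·√1.9134 = 0.396026
d₁ = (ln(S/K) + (r+σ²/2)T) / (σ√T) = (ln(204.69/225.08) + (0.0662+0.2863²/2)·1.9134) / 0.396026 = (-0.094959 + 0.205086) / 0.396026 = 0.278078
d₂ = d₁ − σ√T = 0.278078 − 0.396026 = -0.117948
e^{−rT} = e^{−0.0662·1.9134} = 0.881027
N(d₁) = 0.609524,  N(d₂) = 0.453054
Call price V = S·N(d₁) − K·e^{−rT}·N(d₂) = 124.763430 − 89.841366 = 34.922064
φ(d₁) = (1/√(2π))·e^{−d₁²/2} = 0.383812
Θ = −S·φ(d₁)·σ/(2√T) − r·K·e^{−rT}·N(d₂) = −8.130247 − 5.947498 = -14.077745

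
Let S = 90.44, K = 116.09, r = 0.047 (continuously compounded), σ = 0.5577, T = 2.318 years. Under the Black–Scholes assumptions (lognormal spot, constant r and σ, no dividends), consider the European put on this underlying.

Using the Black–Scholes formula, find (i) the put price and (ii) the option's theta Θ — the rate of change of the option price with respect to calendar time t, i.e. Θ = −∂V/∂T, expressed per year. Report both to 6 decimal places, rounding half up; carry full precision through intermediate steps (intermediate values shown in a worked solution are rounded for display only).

price = 39.232188
Θ = -2.855348

σ√T = 0.5577·√2.318 = 0.849097
d₁ = (ln(S/K) + (r+σ²/2)T) / (σ√T) = (ln(90.44/116.09) + (0.047+0.5577²/2)·2.318) / 0.849097 = (-0.249679 + 0.469429) / 0.849097 = 0.258804
d₂ = d₁ − σ√T = 0.258804 − 0.849097 = -0.590293
e^{−rT} = e^{−0.047·2.318} = 0.896779
N(−d₁) = 0.397893,  N(−d₂) = 0.722503
Put price V = K·e^{−rT}·N(−d₂) − S·N(−d₁) = 75.217647 − 35.985460 = 39.232188
φ(d₁) = (1/√(2π))·e^{−d₁²/2} = 0.385803
Θ = −S·φ(d₁)·σ/(2√T) + r·K·e^{−rT}·N(−d₂) = −6.390578 + 3.535229 = -2.855348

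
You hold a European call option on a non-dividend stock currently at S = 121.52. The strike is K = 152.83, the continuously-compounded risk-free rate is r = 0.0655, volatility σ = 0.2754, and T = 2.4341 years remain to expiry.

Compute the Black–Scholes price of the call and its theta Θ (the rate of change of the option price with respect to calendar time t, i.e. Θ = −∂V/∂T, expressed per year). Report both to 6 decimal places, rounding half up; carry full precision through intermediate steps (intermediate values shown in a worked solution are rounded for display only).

σ√T = 0.2754·√2.4341 = 0.429668
d₁ = (ln(S/K) + (r+σ²/2)T) / (σ√T) = (ln(121.52/152.83) + (0.0655+0.2754²/2)·2.4341) / 0.429668 = (-0.229247 + 0.251741) / 0.429668 = 0.052351
d₂ = d₁ − σ√T = 0.052351 − 0.429668 = -0.377317
e^{−rT} = e^{−0.0655·2.4341} = 0.852627
N(d₁) = 0.520876,  N(d₂) = 0.352969
Call price V = S·N(d₁) − K·e^{−rT}·N(d₂) = 63.296791 − 45.994303 = 17.302488
φ(d₁) = (1/√(2π))·e^{−d₁²/2} = 0.398396
Θ = −S·φ(d₁)·σ/(2√T) − r·K·e^{−rT}·N(d₂) = −4.272946 − 3.012627 = -7.285573

price = 17.302488
Θ = -7.285573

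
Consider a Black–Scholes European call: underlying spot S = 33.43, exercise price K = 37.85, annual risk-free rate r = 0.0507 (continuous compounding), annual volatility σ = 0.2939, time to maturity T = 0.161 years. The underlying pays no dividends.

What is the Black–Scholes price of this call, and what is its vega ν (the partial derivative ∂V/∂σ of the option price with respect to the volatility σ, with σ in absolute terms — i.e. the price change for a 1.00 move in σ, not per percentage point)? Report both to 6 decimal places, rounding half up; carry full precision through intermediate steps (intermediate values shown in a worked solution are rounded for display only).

price = 0.358558
ν = 3.489270

σ√T = 0.2939·√0.161 = 0.117927
d₁ = (ln(S/K) + (r+σ²/2)T) / (σ√T) = (ln(33.43/37.85) + (0.0507+0.2939²/2)·0.161) / 0.117927 = (-0.124177 + 0.015116) / 0.117927 = -0.924821
d₂ = d₁ − σ√T = -0.924821 − 0.117927 = -1.042748
e^{−rT} = e^{−0.0507·0.161} = 0.991871
N(d₁) = 0.177529,  N(d₂) = 0.148532
Call price V = S·N(d₁) − K·e^{−rT}·N(d₂) = 5.934809 − 5.576251 = 0.358558
φ(d₁) = (1/√(2π))·e^{−d₁²/2} = 0.260127
ν = S·φ(d₁)·√T = 3.489270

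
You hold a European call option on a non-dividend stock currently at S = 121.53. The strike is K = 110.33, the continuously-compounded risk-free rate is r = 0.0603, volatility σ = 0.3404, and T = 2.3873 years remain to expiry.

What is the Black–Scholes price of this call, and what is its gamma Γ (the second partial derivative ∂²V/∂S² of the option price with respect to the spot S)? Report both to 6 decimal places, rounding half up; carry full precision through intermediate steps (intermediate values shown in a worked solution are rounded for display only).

σ√T = 0.3404·√2.3873 = 0.525948
d₁ = (ln(S/K) + (r+σ²/2)T) / (σ√T) = (ln(121.53/110.33) + (0.0603+0.3404²/2)·2.3873) / 0.525948 = (0.096685 + 0.282265) / 0.525948 = 0.720509
d₂ = d₁ − σ√T = 0.720509 − 0.525948 = 0.194560
e^{−rT} = e^{−0.0603·2.3873} = 0.865927
N(d₁) = 0.764394,  N(d₂) = 0.577131
Call price V = S·N(d₁) − K·e^{−rT}·N(d₂) = 92.896808 − 55.137849 = 37.758960
φ(d₁) = (1/√(2π))·e^{−d₁²/2} = 0.307739
Γ = φ(d₁) / (S·σ·√T) = 0.004815

price = 37.758960
Γ = 0.004815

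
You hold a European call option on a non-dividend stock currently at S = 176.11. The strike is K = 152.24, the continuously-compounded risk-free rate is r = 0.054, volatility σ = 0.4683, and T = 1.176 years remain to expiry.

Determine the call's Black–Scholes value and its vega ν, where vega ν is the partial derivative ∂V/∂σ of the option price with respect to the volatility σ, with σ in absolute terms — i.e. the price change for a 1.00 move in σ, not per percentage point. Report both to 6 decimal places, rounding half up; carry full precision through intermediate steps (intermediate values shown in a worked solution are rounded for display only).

σ√T = 0.4683·√1.176 = 0.507841
d₁ = (ln(S/K) + (r+σ²/2)T) / (σ√T) = (ln(176.11/152.24) + (0.054+0.4683²/2)·1.176) / 0.507841 = (0.145651 + 0.192455) / 0.507841 = 0.665771
d₂ = d₁ − σ√T = 0.665771 − 0.507841 = 0.157930
e^{−rT} = e^{−0.054·1.176} = 0.938470
N(d₁) = 0.747221,  N(d₂) = 0.562744
Call price V = S·N(d₁) − K·e^{−rT}·N(d₂) = 131.593135 − 80.400769 = 51.192366
φ(d₁) = (1/√(2π))·e^{−d₁²/2} = 0.319639
ν = S·φ(d₁)·√T = 61.044566

price = 51.192366
ν = 61.044566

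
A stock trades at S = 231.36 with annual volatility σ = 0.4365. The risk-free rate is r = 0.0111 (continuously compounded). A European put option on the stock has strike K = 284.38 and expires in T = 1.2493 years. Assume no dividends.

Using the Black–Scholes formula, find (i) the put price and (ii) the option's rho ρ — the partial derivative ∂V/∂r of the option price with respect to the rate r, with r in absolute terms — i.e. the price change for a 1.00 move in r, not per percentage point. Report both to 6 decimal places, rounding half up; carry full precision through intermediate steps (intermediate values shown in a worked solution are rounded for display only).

price = 77.572359
ρ = -258.725157

σ√T = 0.4365·√1.2493 = 0.487885
d₁ = (ln(S/K) + (r+σ²/2)T) / (σ√T) = (ln(231.36/284.38) + (0.0111+0.4365²/2)·1.2493) / 0.487885 = (-0.206336 + 0.132883) / 0.487885 = -0.150554
d₂ = d₁ − σ√T = -0.150554 − 0.487885 = -0.638440
e^{−rT} = e^{−0.0111·1.2493} = 0.986228
N(−d₁) = 0.559836,  N(−d₂) = 0.738406
Put price V = K·e^{−rT}·N(−d₂) − S·N(−d₁) = 207.096099 − 129.523741 = 77.572359
ρ = −K·T·e^{−rT}·N(−d₂) = -258.725157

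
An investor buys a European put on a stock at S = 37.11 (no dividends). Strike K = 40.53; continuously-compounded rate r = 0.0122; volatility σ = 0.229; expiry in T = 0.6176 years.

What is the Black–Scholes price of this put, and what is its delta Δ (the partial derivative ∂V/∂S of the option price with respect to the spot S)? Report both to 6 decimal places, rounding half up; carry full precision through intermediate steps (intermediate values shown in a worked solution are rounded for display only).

price = 4.603049
Δ = -0.639828

σ√T = 0.229·√0.6176 = 0.179965
d₁ = (ln(S/K) + (r+σ²/2)T) / (σ√T) = (ln(37.11/40.53) + (0.0122+0.229²/2)·0.6176) / 0.179965 = (-0.088156 + 0.023729) / 0.179965 = -0.357999
d₂ = d₁ − σ√T = -0.357999 − 0.179965 = -0.537965
e^{−rT} = e^{−0.0122·0.6176} = 0.992494
N(−d₁) = 0.639828,  N(−d₂) = 0.704699
Put price V = K·e^{−rT}·N(−d₂) − S·N(−d₁) = 28.347066 − 23.744017 = 4.603049
Δ = −N(−d₁) = -0.639828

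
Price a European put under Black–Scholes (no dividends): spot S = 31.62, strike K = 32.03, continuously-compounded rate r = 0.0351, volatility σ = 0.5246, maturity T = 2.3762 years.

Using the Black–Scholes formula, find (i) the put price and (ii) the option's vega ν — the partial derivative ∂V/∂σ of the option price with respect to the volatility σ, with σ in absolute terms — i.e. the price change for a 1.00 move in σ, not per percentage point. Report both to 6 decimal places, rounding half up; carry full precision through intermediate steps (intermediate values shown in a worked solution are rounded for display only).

σ√T = 0.5246·√2.3762 = 0.808667
d₁ = (ln(S/K) + (r+σ²/2)T) / (σ√T) = (ln(31.62/32.03) + (0.0351+0.5246²/2)·2.3762) / 0.808667 = (-0.012883 + 0.410376) / 0.808667 = 0.491541
d₂ = d₁ − σ√T = 0.491541 − 0.808667 = -0.317126
e^{−rT} = e^{−0.0351·2.3762} = 0.919979
N(−d₁) = 0.311522,  N(−d₂) = 0.624426
Put price V = K·e^{−rT}·N(−d₂) − S·N(−d₁) = 18.399918 − 9.850328 = 8.549590
φ(d₁) = (1/√(2π))·e^{−d₁²/2} = 0.353545
ν = S·φ(d₁)·√T = 17.232489

price = 8.549590
ν = 17.232489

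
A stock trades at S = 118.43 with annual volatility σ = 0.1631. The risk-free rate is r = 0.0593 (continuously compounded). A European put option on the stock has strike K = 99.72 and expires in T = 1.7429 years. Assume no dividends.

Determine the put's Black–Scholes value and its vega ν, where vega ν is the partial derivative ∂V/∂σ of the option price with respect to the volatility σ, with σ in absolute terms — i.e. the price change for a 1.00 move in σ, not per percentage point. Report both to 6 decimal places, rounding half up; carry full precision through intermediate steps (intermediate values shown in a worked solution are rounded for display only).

σ√T = 0.1631·√1.7429 = 0.215323
d₁ = (ln(S/K) + (r+σ²/2)T) / (σ√T) = (ln(118.43/99.72) + (0.0593+0.1631²/2)·1.7429) / 0.215323 = (0.171956 + 0.126536) / 0.215323 = 1.386252
d₂ = d₁ − σ√T = 1.386252 − 0.215323 = 1.170929
e^{−rT} = e^{−0.0593·1.7429} = 0.901808
N(−d₁) = 0.082835,  N(−d₂) = 0.120814
Put price V = K·e^{−rT}·N(−d₂) − S·N(−d₁) = 10.864563 − 9.810150 = 1.054413
φ(d₁) = (1/√(2π))·e^{−d₁²/2} = 0.152623
ν = S·φ(d₁)·√T = 23.862582

price = 1.054413
ν = 23.862582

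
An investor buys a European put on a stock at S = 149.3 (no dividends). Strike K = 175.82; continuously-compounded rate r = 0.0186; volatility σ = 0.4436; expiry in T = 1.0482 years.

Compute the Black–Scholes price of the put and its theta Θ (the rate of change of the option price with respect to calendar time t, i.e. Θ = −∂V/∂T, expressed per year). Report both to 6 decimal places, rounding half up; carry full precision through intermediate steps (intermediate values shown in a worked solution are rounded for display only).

price = 41.873068
Θ = -10.584505

σ√T = 0.4436·√1.0482 = 0.454165
d₁ = (ln(S/K) + (r+σ²/2)T) / (σ√T) = (ln(149.3/175.82) + (0.0186+0.4436²/2)·1.0482) / 0.454165 = (-0.163503 + 0.122629) / 0.454165 = -0.089997
d₂ = d₁ − σ√T = -0.089997 − 0.454165 = -0.544162
e^{−rT} = e^{−0.0186·1.0482} = 0.980692
N(−d₁) = 0.535855,  N(−d₂) = 0.706835
Put price V = K·e^{−rT}·N(−d₂) − S·N(−d₁) = 121.876267 − 80.003199 = 41.873068
φ(d₁) = (1/√(2π))·e^{−d₁²/2} = 0.397330
Θ = −S·φ(d₁)·σ/(2√T) + r·K·e^{−rT}·N(−d₂) = −12.851403 + 2.266899 = -10.584505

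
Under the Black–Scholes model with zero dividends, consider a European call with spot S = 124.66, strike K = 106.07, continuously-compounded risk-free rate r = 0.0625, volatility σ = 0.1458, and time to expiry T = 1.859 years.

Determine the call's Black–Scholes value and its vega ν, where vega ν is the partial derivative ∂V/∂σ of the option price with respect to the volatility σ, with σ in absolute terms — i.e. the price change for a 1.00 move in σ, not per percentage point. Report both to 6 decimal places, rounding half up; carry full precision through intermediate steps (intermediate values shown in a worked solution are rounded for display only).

σ√T = 0.1458·√1.859 = 0.198791
d₁ = (ln(S/K) + (r+σ²/2)T) / (σ√T) = (ln(124.66/106.07) + (0.0625+0.1458²/2)·1.859) / 0.198791 = (0.161491 + 0.135946) / 0.198791 = 1.496229
d₂ = d₁ − σ√T = 1.496229 − 0.198791 = 1.297438
e^{−rT} = e^{−0.0625·1.859} = 0.890308
N(d₁) = 0.932703,  N(d₂) = 0.902760
Call price V = S·N(d₁) − K·e^{−rT}·N(d₂) = 116.270761 − 85.252115 = 31.018646
φ(d₁) = (1/√(2π))·e^{−d₁²/2} = 0.130251
ν = S·φ(d₁)·√T = 22.138537

price = 31.018646
ν = 22.138537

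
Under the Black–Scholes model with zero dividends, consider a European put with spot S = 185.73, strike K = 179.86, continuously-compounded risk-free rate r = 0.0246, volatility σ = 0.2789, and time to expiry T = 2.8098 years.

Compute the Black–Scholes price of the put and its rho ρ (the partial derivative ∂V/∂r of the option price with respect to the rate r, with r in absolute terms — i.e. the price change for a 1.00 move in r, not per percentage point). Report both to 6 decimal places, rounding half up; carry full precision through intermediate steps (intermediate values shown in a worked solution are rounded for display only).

price = 24.482052
ρ = -239.046613

σ√T = 0.2789·√2.8098 = 0.467505
d₁ = (ln(S/K) + (r+σ²/2)T) / (σ√T) = (ln(185.73/179.86) + (0.0246+0.2789²/2)·2.8098) / 0.467505 = (0.032115 + 0.178402) / 0.467505 = 0.450298
d₂ = d₁ − σ√T = 0.450298 − 0.467505 = -0.017207
e^{−rT} = e^{−0.0246·2.8098} = 0.933214
N(−d₁) = 0.326248,  N(−d₂) = 0.506864
Put price V = K·e^{−rT}·N(−d₂) − S·N(−d₁) = 85.076024 − 60.593972 = 24.482052
ρ = −K·T·e^{−rT}·N(−d₂) = -239.046613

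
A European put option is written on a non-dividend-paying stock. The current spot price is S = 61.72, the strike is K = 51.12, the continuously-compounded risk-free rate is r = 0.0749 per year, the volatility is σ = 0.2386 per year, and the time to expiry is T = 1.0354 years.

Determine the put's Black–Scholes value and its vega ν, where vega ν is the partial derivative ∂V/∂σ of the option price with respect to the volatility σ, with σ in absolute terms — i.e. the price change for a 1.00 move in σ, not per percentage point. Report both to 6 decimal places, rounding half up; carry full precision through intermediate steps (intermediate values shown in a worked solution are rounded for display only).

σ√T = 0.2386·√1.0354 = 0.242786
d₁ = (ln(S/K) + (r+σ²/2)T) / (σ√T) = (ln(61.72/51.12) + (0.0749+0.2386²/2)·1.0354) / 0.242786 = (0.188432 + 0.107024) / 0.242786 = 1.216939
d₂ = d₁ − σ√T = 1.216939 − 0.242786 = 0.974152
e^{−rT} = e^{−0.0749·1.0354} = 0.925379
N(−d₁) = 0.111814,  N(−d₂) = 0.164990
Put price V = K·e^{−rT}·N(−d₂) − S·N(−d₁) = 7.804938 − 6.901144 = 0.903794
φ(d₁) = (1/√(2π))·e^{−d₁²/2} = 0.190251
ν = S·φ(d₁)·√T = 11.948351

price = 0.903794
ν = 11.948351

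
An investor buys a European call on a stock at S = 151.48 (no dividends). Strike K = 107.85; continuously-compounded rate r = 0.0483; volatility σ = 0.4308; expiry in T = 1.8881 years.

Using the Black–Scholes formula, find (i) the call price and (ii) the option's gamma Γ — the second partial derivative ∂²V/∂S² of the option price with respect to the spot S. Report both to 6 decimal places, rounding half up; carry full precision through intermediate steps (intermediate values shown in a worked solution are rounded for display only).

price = 62.635698
Γ = 0.002634

σ√T = 0.4308·√1.8881 = 0.591954
d₁ = (ln(S/K) + (r+σ²/2)T) / (σ√T) = (ln(151.48/107.85) + (0.0483+0.4308²/2)·1.8881) / 0.591954 = (0.339712 + 0.266400) / 0.591954 = 1.023918
d₂ = d₁ − σ√T = 1.023918 − 0.591954 = 0.431963
e^{−rT} = e^{−0.0483·1.8881} = 0.912839
N(d₁) = 0.847063,  N(d₂) = 0.667116
Call price V = S·N(d₁) − K·e^{−rT}·N(d₂) = 128.313087 − 65.677389 = 62.635698
φ(d₁) = (1/√(2π))·e^{−d₁²/2} = 0.236184
Γ = φ(d₁) / (S·σ·√T) = 0.002634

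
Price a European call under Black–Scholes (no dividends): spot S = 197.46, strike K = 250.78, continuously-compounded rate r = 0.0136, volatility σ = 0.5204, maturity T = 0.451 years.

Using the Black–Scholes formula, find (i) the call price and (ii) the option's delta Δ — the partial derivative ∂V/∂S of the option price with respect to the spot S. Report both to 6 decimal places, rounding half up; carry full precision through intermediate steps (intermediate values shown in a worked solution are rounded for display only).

σ√T = 0.5204·√0.451 = 0.349483
d₁ = (ln(S/K) + (r+σ²/2)T) / (σ√T) = (ln(197.46/250.78) + (0.0136+0.5204²/2)·0.451) / 0.349483 = (-0.239040 + 0.067203) / 0.349483 = -0.491691
d₂ = d₁ − σ√T = -0.491691 − 0.349483 = -0.841173
e^{−rT} = e^{−0.0136·0.451} = 0.993885
N(d₁) = 0.311469,  N(d₂) = 0.200125
Call price V = S·N(d₁) − K·e^{−rT}·N(d₂) = 61.502662 − 49.880559 = 11.622103
Δ = N(d₁) = 0.311469

price = 11.622103
Δ = 0.311469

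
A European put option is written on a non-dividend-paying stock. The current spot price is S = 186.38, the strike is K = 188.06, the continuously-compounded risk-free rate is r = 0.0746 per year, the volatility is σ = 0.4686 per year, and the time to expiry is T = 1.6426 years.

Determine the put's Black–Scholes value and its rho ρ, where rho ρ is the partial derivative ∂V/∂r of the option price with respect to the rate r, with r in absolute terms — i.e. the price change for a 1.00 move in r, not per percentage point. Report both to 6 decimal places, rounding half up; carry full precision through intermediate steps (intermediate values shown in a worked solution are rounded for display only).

σ√T = 0.4686·√1.6426 = 0.600576
d₁ = (ln(S/K) + (r+σ²/2)T) / (σ√T) = (ln(186.38/188.06) + (0.0746+0.4686²/2)·1.6426) / 0.600576 = (-0.008973 + 0.302884) / 0.600576 = 0.489381
d₂ = d₁ − σ√T = 0.489381 − 0.600576 = -0.111196
e^{−rT} = e^{−0.0746·1.6426} = 0.884672
N(−d₁) = 0.312286,  N(−d₂) = 0.544269
Put price V = K·e^{−rT}·N(−d₂) − S·N(−d₁) = 90.550901 − 58.203884 = 32.347018
ρ = −K·T·e^{−rT}·N(−d₂) = -148.738910

price = 32.347018
ρ = -148.738910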